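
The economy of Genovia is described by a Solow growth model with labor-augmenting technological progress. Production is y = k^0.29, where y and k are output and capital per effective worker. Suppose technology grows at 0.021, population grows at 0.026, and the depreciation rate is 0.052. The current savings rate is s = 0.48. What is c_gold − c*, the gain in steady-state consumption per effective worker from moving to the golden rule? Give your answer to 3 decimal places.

Capital per effective worker breaks even when investment replaces (n + g + δ)·k; here n + g + δ = 0.099.
Current steady state (s = 0.48): k* = (0.48/0.099)^(1/0.71) ≈ 9.2394, y* = 9.2394^0.29 ≈ 1.9056, c* = (1−0.48)·1.9056 ≈ 0.9909.
Setting f'(k) = n+g+δ gives 0.29·k^(0.29−1) = 0.099, hence k_gold = (0.29/0.099)^(1/0.71) ≈ 4.5437.
y_gold = 4.5437^0.29 ≈ 1.5511, c_gold = y_gold − 0.099·k_gold ≈ 1.1013.
Gain: Δc = 1.1013 − 0.9909 ≈ 0.1104.

Δc ≈ 0.110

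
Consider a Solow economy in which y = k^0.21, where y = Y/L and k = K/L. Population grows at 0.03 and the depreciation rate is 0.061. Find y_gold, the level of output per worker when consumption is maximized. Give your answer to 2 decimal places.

The effective depreciation rate is n + δ = 0.03 + 0.061 = 0.091.
At the golden rule the marginal product of capital equals n+δ: 0.21·k^(0.21−1) = 0.091. Solving, k_gold = (0.21/0.091)^(1/0.79) ≈ 2.8822.
Output: y_gold = k_gold^0.21 = 2.8822^0.21 ≈ 1.2489.

y_gold ≈ 1.25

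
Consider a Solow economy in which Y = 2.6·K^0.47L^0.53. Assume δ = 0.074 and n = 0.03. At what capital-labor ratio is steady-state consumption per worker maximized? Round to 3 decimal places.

The effective depreciation rate is n + δ = 0.03 + 0.074 = 0.104.
Golden rule sets MPK = n+δ: 0.47·2.6·k^(0.47−1) = 0.104, so k_gold = (0.47·2.6/0.104)^(1/0.53) ≈ 104.4574.

k_gold ≈ 104.457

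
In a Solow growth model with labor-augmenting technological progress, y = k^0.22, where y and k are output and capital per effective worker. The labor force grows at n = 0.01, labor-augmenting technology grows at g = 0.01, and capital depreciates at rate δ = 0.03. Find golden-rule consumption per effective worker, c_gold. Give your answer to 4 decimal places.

c_gold ≈ 1.1846

n + g + δ = 0.01 + 0.01 + 0.03 = 0.05.
Setting f'(k) = n+g+δ gives 0.22·k^(0.22−1) = 0.05, hence k_gold = (0.22/0.05)^(1/0.78) ≈ 6.6825.
y_gold = 6.6825^0.22 ≈ 1.5188.
c_gold = y_gold − (n+g+δ)·k_gold = 1.5188 − 0.05·6.6825 ≈ 1.1846.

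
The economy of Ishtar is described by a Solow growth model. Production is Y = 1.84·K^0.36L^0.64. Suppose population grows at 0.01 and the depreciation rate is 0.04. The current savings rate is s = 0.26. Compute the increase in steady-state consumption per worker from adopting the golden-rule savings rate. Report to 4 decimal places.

Δc ≈ 0.1872

Break-even investment rate: n + δ = 0.01 + 0.04 = 0.05.
Current steady state (s = 0.26): k* = (0.26·1.84/0.05)^(1/0.64) ≈ 34.0826, y* = 1.84·34.0826^0.36 ≈ 6.5544, c* = (1−0.26)·6.5544 ≈ 4.8502.
Setting f'(k) = n+δ gives 0.36·1.84·k^(0.36−1) = 0.05, hence k_gold = (0.36·1.84/0.05)^(1/0.64) ≈ 56.6709.
y_gold = 1.84·56.6709^0.36 ≈ 7.8710, c_gold = y_gold − 0.05·k_gold ≈ 5.0374.
Gain: Δc = 5.0374 − 4.8502 ≈ 0.1872.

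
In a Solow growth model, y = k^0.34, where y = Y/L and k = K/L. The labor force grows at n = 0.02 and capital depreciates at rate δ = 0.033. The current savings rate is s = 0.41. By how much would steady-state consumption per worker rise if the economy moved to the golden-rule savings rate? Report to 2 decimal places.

Δc ≈ 0.03

The effective depreciation rate is n + δ = 0.02 + 0.033 = 0.053.
Current steady state (s = 0.41): k* = (0.41/0.053)^(1/0.66) ≈ 22.1934, y* = 22.1934^0.34 ≈ 2.8689, c* = (1−0.41)·2.8689 ≈ 1.6927.
Setting f'(k) = n+δ gives 0.34·k^(0.34−1) = 0.053, hence k_gold = (0.34/0.053)^(1/0.66) ≈ 16.7122.
y_gold = 16.7122^0.34 ≈ 2.6051, c_gold = y_gold − 0.053·k_gold ≈ 1.7194.
Gain: Δc = 1.7194 − 1.6927 ≈ 0.0267.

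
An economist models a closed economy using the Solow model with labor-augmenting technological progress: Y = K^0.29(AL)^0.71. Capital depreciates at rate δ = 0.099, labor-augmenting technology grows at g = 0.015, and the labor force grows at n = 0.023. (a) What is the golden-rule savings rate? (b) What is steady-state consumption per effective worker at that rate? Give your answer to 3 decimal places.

The effective depreciation rate is n + g + δ = 0.023 + 0.015 + 0.099 = 0.137.
For Cobb-Douglas, s_gold equals capital's share: s_gold = 0.29.
Golden rule sets MPK = n+g+δ: 0.29·k^(0.29−1) = 0.137, so k_gold = (0.29/0.137)^(1/0.71) ≈ 2.8754.
y_gold = 2.8754^0.29 ≈ 1.3584; c_gold = (1−0.29)·y_gold ≈ 0.9645.

(a) s_gold = 0.290; (b) c_gold ≈ 0.964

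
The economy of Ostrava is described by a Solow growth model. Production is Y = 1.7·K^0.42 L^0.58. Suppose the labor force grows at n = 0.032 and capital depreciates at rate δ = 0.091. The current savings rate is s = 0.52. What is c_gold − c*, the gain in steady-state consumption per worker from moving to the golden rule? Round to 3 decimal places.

n + δ = 0.032 + 0.091 = 0.123.
Current steady state (s = 0.52): k* = (0.52·1.7/0.123)^(1/0.58) ≈ 29.9782, y* = 1.7·29.9782^0.42 ≈ 7.0910, c* = (1−0.52)·7.0910 ≈ 3.4037.
Golden rule sets MPK = n+δ: 0.42·1.7·k^(0.42−1) = 0.123, so k_gold = (0.42·1.7/0.123)^(1/0.58) ≈ 20.7436.
y_gold = 1.7·20.7436^0.42 ≈ 6.0749, c_gold = y_gold − 0.123·k_gold ≈ 3.5235.
Gain: Δc = 3.5235 − 3.4037 ≈ 0.1198.

Δc ≈ 0.120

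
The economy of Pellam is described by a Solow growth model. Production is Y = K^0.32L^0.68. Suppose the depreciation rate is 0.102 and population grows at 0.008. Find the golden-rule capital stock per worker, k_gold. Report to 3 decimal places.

Capital per worker breaks even when investment replaces (n + δ)·k; here n + δ = 0.11.
Maximizing c = f(k) − (n+δ)·k gives f'(k) = n+δ, i.e. 0.32·k^(0.32−1) = 0.11, so k_gold = (0.32/0.11)^(1/0.68) ≈ 4.8083.

k_gold ≈ 4.808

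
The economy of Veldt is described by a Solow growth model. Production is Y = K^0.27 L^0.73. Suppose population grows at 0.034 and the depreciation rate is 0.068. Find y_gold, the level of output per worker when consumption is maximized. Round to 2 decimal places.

n + δ = 0.034 + 0.068 = 0.102.
Maximizing c = f(k) − (n+δ)·k gives f'(k) = n+δ, i.e. 0.27·k^(0.27−1) = 0.102, so k_gold = (0.27/0.102)^(1/0.73) ≈ 3.7943.
Output: y_gold = k_gold^0.27 = 3.7943^0.27 ≈ 1.4334.

y_gold ≈ 1.43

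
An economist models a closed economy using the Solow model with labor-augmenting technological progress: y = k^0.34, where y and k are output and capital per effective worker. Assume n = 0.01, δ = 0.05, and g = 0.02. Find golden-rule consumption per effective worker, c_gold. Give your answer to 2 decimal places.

c_gold ≈ 1.39

Break-even investment rate: n + g + δ = 0.01 + 0.02 + 0.05 = 0.08.
Golden rule sets MPK = n+g+δ: 0.34·k^(0.34−1) = 0.08, so k_gold = (0.34/0.08)^(1/0.66) ≈ 8.9558.
y_gold = 8.9558^0.34 ≈ 2.1072.
c_gold = y_gold − (n+g+δ)·k_gold = 2.1072 − 0.08·8.9558 ≈ 1.3908.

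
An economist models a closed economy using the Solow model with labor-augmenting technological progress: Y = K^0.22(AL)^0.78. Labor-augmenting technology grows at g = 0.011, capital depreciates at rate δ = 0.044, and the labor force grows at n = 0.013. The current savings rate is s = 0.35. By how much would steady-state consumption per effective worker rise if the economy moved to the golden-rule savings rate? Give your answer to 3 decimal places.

Break-even investment rate: n + g + δ = 0.013 + 0.011 + 0.044 = 0.068.
Current steady state (s = 0.35): k* = (0.35/0.068)^(1/0.78) ≈ 8.1706, y* = 8.1706^0.22 ≈ 1.5874, c* = (1−0.35)·1.5874 ≈ 1.0318.
At the golden rule the marginal product of capital equals n+g+δ: 0.22·k^(0.22−1) = 0.068. Solving, k_gold = (0.22/0.068)^(1/0.78) ≈ 4.5054.
y_gold = 4.5054^0.22 ≈ 1.3926, c_gold = y_gold − 0.068·k_gold ≈ 1.0862.
Gain: Δc = 1.0862 − 1.0318 ≈ 0.0544.

Δc ≈ 0.054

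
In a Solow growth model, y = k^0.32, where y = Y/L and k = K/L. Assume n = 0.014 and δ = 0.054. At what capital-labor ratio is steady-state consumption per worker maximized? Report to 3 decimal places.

The effective depreciation rate is n + δ = 0.014 + 0.054 = 0.068.
Golden rule sets MPK = n+δ: 0.32·k^(0.32−1) = 0.068, so k_gold = (0.32/0.068)^(1/0.68) ≈ 9.7539.

k_gold ≈ 9.754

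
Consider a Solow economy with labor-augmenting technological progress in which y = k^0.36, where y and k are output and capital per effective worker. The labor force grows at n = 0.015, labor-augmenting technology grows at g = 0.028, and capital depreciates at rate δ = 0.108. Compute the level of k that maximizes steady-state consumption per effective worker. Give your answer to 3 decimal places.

Capital per effective worker breaks even when investment replaces (n + g + δ)·k; here n + g + δ = 0.151.
At the golden rule the marginal product of capital equals n+g+δ: 0.36·k^(0.36−1) = 0.151. Solving, k_gold = (0.36/0.151)^(1/0.64) ≈ 3.8866.

k_gold ≈ 3.887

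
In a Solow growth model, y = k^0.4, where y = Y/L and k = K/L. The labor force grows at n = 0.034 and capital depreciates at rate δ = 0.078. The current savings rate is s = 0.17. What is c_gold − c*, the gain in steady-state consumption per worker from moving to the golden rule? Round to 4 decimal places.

Δc ≈ 0.3057

Break-even investment rate: n + δ = 0.034 + 0.078 = 0.112.
Current steady state (s = 0.17): k* = (0.17/0.112)^(1/0.6) ≈ 2.0047, y* = 2.0047^0.4 ≈ 1.3207, c* = (1−0.17)·1.3207 ≈ 1.0962.
Maximizing c = f(k) − (n+δ)·k gives f'(k) = n+δ, i.e. 0.4·k^(0.4−1) = 0.112, so k_gold = (0.4/0.112)^(1/0.6) ≈ 8.3446.
y_gold = 8.3446^0.4 ≈ 2.3365, c_gold = y_gold − 0.112·k_gold ≈ 1.4019.
Gain: Δc = 1.4019 − 1.0962 ≈ 0.3057.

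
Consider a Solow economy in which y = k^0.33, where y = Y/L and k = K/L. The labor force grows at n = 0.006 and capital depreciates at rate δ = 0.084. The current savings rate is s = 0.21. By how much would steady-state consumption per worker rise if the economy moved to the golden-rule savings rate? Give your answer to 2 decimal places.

Break-even investment rate: n + δ = 0.006 + 0.084 = 0.09.
Current steady state (s = 0.21): k* = (0.21/0.09)^(1/0.67) ≈ 3.5418, y* = 3.5418^0.33 ≈ 1.5179, c* = (1−0.21)·1.5179 ≈ 1.1991.
Setting f'(k) = n+δ gives 0.33·k^(0.33−1) = 0.09, hence k_gold = (0.33/0.09)^(1/0.67) ≈ 6.9534.
y_gold = 6.9534^0.33 ≈ 1.8964, c_gold = y_gold − 0.09·k_gold ≈ 1.2706.
Gain: Δc = 1.2706 − 1.1991 ≈ 0.0714.

Δc ≈ 0.07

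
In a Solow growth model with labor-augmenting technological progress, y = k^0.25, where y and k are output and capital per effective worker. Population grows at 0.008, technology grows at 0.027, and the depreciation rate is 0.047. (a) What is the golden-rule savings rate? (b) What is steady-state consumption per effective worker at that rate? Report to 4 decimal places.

(a) s_gold = 0.2500; (b) c_gold ≈ 1.0875

Break-even investment rate: n + g + δ = 0.008 + 0.027 + 0.047 = 0.082.
For Cobb-Douglas, s_gold equals capital's share: s_gold = 0.25.
Setting f'(k) = n+g+δ gives 0.25·k^(0.25−1) = 0.082, hence k_gold = (0.25/0.082)^(1/0.75) ≈ 4.4208.
y_gold = 4.4208^0.25 ≈ 1.4500; c_gold = (1−0.25)·y_gold ≈ 1.0875.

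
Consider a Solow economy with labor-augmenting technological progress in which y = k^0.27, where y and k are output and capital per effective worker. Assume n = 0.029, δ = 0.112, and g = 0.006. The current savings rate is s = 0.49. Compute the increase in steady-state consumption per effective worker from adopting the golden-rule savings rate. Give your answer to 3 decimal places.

Capital per effective worker breaks even when investment replaces (n + g + δ)·k; here n + g + δ = 0.147.
Current steady state (s = 0.49): k* = (0.49/0.147)^(1/0.73) ≈ 5.2032, y* = 5.2032^0.27 ≈ 1.5610, c* = (1−0.49)·1.5610 ≈ 0.7961.
Setting f'(k) = n+g+δ gives 0.27·k^(0.27−1) = 0.147, hence k_gold = (0.27/0.147)^(1/0.73) ≈ 2.2999.
y_gold = 2.2999^0.27 ≈ 1.2522, c_gold = y_gold − 0.147·k_gold ≈ 0.9141.
Gain: Δc = 0.9141 − 0.7961 ≈ 0.1180.

Δc ≈ 0.118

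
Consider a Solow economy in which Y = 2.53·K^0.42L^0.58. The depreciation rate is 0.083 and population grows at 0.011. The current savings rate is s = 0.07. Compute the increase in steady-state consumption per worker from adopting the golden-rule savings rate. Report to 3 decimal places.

Δc ≈ 4.774

Break-even investment rate: n + δ = 0.011 + 0.083 = 0.094.
Current steady state (s = 0.07): k* = (0.07·2.53/0.094)^(1/0.58) ≈ 2.9805, y* = 2.53·2.9805^0.42 ≈ 4.0024, c* = (1−0.07)·4.0024 ≈ 3.7223.
Maximizing c = f(k) − (n+δ)·k gives f'(k) = n+δ, i.e. 0.42·2.53·k^(0.42−1) = 0.094, so k_gold = (0.42·2.53/0.094)^(1/0.58) ≈ 65.4537.
y_gold = 2.53·65.4537^0.42 ≈ 14.6492, c_gold = y_gold − 0.094·k_gold ≈ 8.4965.
Gain: Δc = 8.4965 − 3.7223 ≈ 4.7743.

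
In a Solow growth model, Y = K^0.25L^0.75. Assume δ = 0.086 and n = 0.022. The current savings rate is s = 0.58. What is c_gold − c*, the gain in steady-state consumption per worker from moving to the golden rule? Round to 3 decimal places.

The effective depreciation rate is n + δ = 0.022 + 0.086 = 0.108.
Current steady state (s = 0.58): k* = (0.58/0.108)^(1/0.75) ≈ 9.4046, y* = 9.4046^0.25 ≈ 1.7512, c* = (1−0.58)·1.7512 ≈ 0.7355.
At the golden rule the marginal product of capital equals n+δ: 0.25·k^(0.25−1) = 0.108. Solving, k_gold = (0.25/0.108)^(1/0.75) ≈ 3.0621.
y_gold = 3.0621^0.25 ≈ 1.3228, c_gold = y_gold − 0.108·k_gold ≈ 0.9921.
Gain: Δc = 0.9921 − 0.7355 ≈ 0.2566.

Δc ≈ 0.257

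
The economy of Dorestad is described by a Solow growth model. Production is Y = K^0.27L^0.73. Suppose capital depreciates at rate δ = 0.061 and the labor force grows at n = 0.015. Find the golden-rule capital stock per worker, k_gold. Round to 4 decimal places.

k_gold ≈ 5.6778

n + δ = 0.015 + 0.061 = 0.076.
Maximizing c = f(k) − (n+δ)·k gives f'(k) = n+δ, i.e. 0.27·k^(0.27−1) = 0.076, so k_gold = (0.27/0.076)^(1/0.73) ≈ 5.6778.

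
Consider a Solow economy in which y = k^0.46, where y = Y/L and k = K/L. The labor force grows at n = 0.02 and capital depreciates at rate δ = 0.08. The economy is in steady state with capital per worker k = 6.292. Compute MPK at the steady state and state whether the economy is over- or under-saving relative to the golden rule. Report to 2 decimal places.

under-saving; MPK ≈ 0.17

Capital per worker breaks even when investment replaces (n + δ)·k; here n + δ = 0.1.
MPK = 0.46·k^(0.46−1) = 0.46·6.292^(-0.54) ≈ 0.1704.
MPK > 0.1, so the economy is dynamically efficient (under-saving).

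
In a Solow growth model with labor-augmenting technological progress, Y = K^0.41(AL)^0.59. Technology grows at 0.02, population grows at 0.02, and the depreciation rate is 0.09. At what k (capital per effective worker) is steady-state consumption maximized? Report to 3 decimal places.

The effective depreciation rate is n + g + δ = 0.02 + 0.02 + 0.09 = 0.13.
Golden rule sets MPK = n+g+δ: 0.41·k^(0.41−1) = 0.13, so k_gold = (0.41/0.13)^(1/0.59) ≈ 7.0064.

k_gold ≈ 7.006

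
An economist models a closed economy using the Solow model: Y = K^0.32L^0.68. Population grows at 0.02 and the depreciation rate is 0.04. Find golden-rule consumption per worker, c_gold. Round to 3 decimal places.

c_gold ≈ 1.495

The effective depreciation rate is n + δ = 0.02 + 0.04 = 0.06.
At the golden rule the marginal product of capital equals n+δ: 0.32·k^(0.32−1) = 0.06. Solving, k_gold = (0.32/0.06)^(1/0.68) ≈ 11.7251.
y_gold = 11.7251^0.32 ≈ 2.1985.
c_gold = y_gold − (n+δ)·k_gold = 2.1985 − 0.06·11.7251 ≈ 1.4949.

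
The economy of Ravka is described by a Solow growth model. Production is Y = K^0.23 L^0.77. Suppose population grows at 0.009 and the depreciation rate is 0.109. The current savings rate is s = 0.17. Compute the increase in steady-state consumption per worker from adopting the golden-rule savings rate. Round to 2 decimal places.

The effective depreciation rate is n + δ = 0.009 + 0.109 = 0.118.
Current steady state (s = 0.17): k* = (0.17/0.118)^(1/0.77) ≈ 1.6067, y* = 1.6067^0.23 ≈ 1.1152, c* = (1−0.17)·1.1152 ≈ 0.9256.
Maximizing c = f(k) − (n+δ)·k gives f'(k) = n+δ, i.e. 0.23·k^(0.23−1) = 0.118, so k_gold = (0.23/0.118)^(1/0.77) ≈ 2.3792.
y_gold = 2.3792^0.23 ≈ 1.2206, c_gold = y_gold − 0.118·k_gold ≈ 0.9399.
Gain: Δc = 0.9399 − 0.9256 ≈ 0.0142.

Δc ≈ 0.01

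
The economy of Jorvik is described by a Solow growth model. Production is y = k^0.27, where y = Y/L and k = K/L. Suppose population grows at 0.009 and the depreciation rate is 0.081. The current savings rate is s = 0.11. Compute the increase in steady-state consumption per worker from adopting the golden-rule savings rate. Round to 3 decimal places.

Δc ≈ 0.137

n + δ = 0.009 + 0.081 = 0.09.
Current steady state (s = 0.11): k* = (0.11/0.09)^(1/0.73) ≈ 1.3164, y* = 1.3164^0.27 ≈ 1.0770, c* = (1−0.11)·1.0770 ≈ 0.9586.
Golden rule sets MPK = n+δ: 0.27·k^(0.27−1) = 0.09, so k_gold = (0.27/0.09)^(1/0.73) ≈ 4.5039.
y_gold = 4.5039^0.27 ≈ 1.5013, c_gold = y_gold − 0.09·k_gold ≈ 1.0960.
Gain: Δc = 1.0960 − 0.9586 ≈ 0.1374.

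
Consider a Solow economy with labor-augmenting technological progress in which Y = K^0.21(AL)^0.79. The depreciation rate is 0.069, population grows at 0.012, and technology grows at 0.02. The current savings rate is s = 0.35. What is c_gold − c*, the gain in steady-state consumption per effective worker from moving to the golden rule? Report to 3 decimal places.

Δc ≈ 0.055

Capital per effective worker breaks even when investment replaces (n + g + δ)·k; here n + g + δ = 0.101.
Current steady state (s = 0.35): k* = (0.35/0.101)^(1/0.79) ≈ 4.8220, y* = 4.8220^0.21 ≈ 1.3915, c* = (1−0.35)·1.3915 ≈ 0.9045.
Maximizing c = f(k) − (n+g+δ)·k gives f'(k) = n+g+δ, i.e. 0.21·k^(0.21−1) = 0.101, so k_gold = (0.21/0.101)^(1/0.79) ≈ 2.5258.
y_gold = 2.5258^0.21 ≈ 1.2148, c_gold = y_gold − 0.101·k_gold ≈ 0.9597.
Gain: Δc = 0.9597 − 0.9045 ≈ 0.0552.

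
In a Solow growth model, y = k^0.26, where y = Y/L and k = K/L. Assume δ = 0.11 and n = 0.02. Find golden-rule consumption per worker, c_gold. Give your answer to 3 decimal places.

Break-even investment rate: n + δ = 0.02 + 0.11 = 0.13.
Golden rule sets MPK = n+δ: 0.26·k^(0.26−1) = 0.13, so k_gold = (0.26/0.13)^(1/0.74) ≈ 2.5515.
y_gold = 2.5515^0.26 ≈ 1.2758.
c_gold = y_gold − (n+δ)·k_gold = 1.2758 − 0.13·2.5515 ≈ 0.9441.

c_gold ≈ 0.944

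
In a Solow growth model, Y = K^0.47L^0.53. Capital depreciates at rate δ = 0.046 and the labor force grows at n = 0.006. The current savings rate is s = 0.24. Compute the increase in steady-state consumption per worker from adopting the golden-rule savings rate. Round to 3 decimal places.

n + δ = 0.006 + 0.046 = 0.052.
Current steady state (s = 0.24): k* = (0.24/0.052)^(1/0.53) ≈ 17.9152, y* = 17.9152^0.47 ≈ 3.8816, c* = (1−0.24)·3.8816 ≈ 2.9500.
Setting f'(k) = n+δ gives 0.47·k^(0.47−1) = 0.052, hence k_gold = (0.47/0.052)^(1/0.53) ≈ 63.6725.
y_gold = 63.6725^0.47 ≈ 7.0446, c_gold = y_gold − 0.052·k_gold ≈ 3.7336.
Gain: Δc = 3.7336 − 2.9500 ≈ 0.7836.

Δc ≈ 0.784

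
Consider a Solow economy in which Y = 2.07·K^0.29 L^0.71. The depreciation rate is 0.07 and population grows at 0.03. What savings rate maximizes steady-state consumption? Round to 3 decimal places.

s_gold = 0.290

The effective depreciation rate is n + δ = 0.03 + 0.07 = 0.1.
At the golden rule MPK = n+δ, and in any Cobb-Douglas steady state s = (n+δ)·k/y = MPK·k/y = capital's share 0.29.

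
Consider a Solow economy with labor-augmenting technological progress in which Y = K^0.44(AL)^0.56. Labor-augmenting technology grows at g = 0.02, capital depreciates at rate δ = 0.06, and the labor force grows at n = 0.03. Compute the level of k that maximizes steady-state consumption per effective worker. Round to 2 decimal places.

k_gold ≈ 11.89

n + g + δ = 0.03 + 0.02 + 0.06 = 0.11.
At the golden rule the marginal product of capital equals n+g+δ: 0.44·k^(0.44−1) = 0.11. Solving, k_gold = (0.44/0.11)^(1/0.56) ≈ 11.8880.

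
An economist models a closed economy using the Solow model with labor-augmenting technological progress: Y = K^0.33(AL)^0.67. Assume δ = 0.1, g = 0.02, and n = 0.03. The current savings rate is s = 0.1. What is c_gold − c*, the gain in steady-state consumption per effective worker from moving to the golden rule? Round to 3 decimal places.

n + g + δ = 0.03 + 0.02 + 0.1 = 0.15.
Current steady state (s = 0.1): k* = (0.1/0.15)^(1/0.67) ≈ 0.5460, y* = 0.5460^0.33 ≈ 0.8190, c* = (1−0.1)·0.8190 ≈ 0.7371.
Maximizing c = f(k) − (n+g+δ)·k gives f'(k) = n+g+δ, i.e. 0.33·k^(0.33−1) = 0.15, so k_gold = (0.33/0.15)^(1/0.67) ≈ 3.2440.
y_gold = 3.2440^0.33 ≈ 1.4745, c_gold = y_gold − 0.15·k_gold ≈ 0.9879.
Gain: Δc = 0.9879 − 0.7371 ≈ 0.2509.

Δc ≈ 0.251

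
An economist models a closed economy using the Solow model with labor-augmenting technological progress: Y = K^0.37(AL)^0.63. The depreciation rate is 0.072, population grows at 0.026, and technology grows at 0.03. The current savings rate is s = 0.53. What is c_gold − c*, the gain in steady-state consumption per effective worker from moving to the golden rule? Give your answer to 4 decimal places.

n + g + δ = 0.026 + 0.03 + 0.072 = 0.128.
Current steady state (s = 0.53): k* = (0.53/0.128)^(1/0.63) ≈ 9.5383, y* = 9.5383^0.37 ≈ 2.3036, c* = (1−0.53)·2.3036 ≈ 1.0827.
Golden rule sets MPK = n+g+δ: 0.37·k^(0.37−1) = 0.128, so k_gold = (0.37/0.128)^(1/0.63) ≈ 5.3918.
y_gold = 5.3918^0.37 ≈ 1.8653, c_gold = y_gold − 0.128·k_gold ≈ 1.1751.
Gain: Δc = 1.1751 − 1.0827 ≈ 0.0924.

Δc ≈ 0.0924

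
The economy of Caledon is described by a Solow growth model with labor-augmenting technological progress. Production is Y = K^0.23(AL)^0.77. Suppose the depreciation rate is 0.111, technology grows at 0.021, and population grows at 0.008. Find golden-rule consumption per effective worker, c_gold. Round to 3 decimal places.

c_gold ≈ 0.893

Break-even investment rate: n + g + δ = 0.008 + 0.021 + 0.111 = 0.14.
Golden rule sets MPK = n+g+δ: 0.23·k^(0.23−1) = 0.14, so k_gold = (0.23/0.14)^(1/0.77) ≈ 1.9055.
y_gold = 1.9055^0.23 ≈ 1.1598.
c_gold = y_gold − (n+g+δ)·k_gold = 1.1598 − 0.14·1.9055 ≈ 0.8931.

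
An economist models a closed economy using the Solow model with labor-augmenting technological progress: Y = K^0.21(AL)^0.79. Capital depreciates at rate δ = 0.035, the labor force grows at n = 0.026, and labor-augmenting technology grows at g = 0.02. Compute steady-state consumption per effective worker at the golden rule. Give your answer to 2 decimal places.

c_gold ≈ 1.02

Capital per effective worker breaks even when investment replaces (n + g + δ)·k; here n + g + δ = 0.081.
At the golden rule the marginal product of capital equals n+g+δ: 0.21·k^(0.21−1) = 0.081. Solving, k_gold = (0.21/0.081)^(1/0.79) ≈ 3.3398.
y_gold = 3.3398^0.21 ≈ 1.2882.
c_gold = y_gold − (n+g+δ)·k_gold = 1.2882 − 0.081·3.3398 ≈ 1.0177.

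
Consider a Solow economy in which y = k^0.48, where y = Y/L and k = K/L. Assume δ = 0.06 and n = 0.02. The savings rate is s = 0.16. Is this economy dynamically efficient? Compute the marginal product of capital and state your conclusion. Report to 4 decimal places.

Capital per worker breaks even when investment replaces (n + δ)·k; here n + δ = 0.08.
Steady-state k*: s·k^0.48 = 0.08·k gives k* = (0.16/0.08)^(1/0.52) ≈ 3.7923.
MPK = 0.48·3.7923^(-0.52) ≈ 0.2400.
MPK > n+δ = 0.08, so the economy is dynamically efficient (under-saving).

dynamically efficient; MPK ≈ 0.2400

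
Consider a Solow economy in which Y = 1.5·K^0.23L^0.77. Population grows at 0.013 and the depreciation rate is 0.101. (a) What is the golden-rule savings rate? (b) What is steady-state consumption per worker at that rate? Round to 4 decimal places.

The effective depreciation rate is n + δ = 0.013 + 0.101 = 0.114.
For Cobb-Douglas, s_gold equals capital's share: s_gold = 0.23.
Maximizing c = f(k) − (n+δ)·k gives f'(k) = n+δ, i.e. 0.23·1.5·k^(0.23−1) = 0.114, so k_gold = (0.23·1.5/0.114)^(1/0.77) ≈ 4.2127.
y_gold = 1.5·4.2127^0.23 ≈ 2.0881; c_gold = (1−0.23)·y_gold ≈ 1.6078.

(a) s_gold = 0.2300; (b) c_gold ≈ 1.6078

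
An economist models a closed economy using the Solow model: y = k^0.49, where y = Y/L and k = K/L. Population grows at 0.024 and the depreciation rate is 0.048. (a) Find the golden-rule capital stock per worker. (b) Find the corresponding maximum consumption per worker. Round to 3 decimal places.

(a) k_gold ≈ 42.960; (b) c_gold ≈ 3.219

n + δ = 0.024 + 0.048 = 0.072.
Maximizing c = f(k) − (n+δ)·k gives f'(k) = n+δ, i.e. 0.49·k^(0.49−1) = 0.072, so k_gold = (0.49/0.072)^(1/0.51) ≈ 42.9602.
y_gold = 42.9602^0.49 ≈ 6.3125; c_gold = y_gold − 0.072·k_gold ≈ 3.2194.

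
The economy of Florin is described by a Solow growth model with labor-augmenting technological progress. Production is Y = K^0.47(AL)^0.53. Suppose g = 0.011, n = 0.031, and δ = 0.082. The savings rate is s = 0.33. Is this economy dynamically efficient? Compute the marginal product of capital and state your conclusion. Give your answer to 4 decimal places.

Break-even investment rate: n + g + δ = 0.031 + 0.011 + 0.082 = 0.124.
Steady-state k*: s·k^0.47 = 0.124·k gives k* = (0.33/0.124)^(1/0.53) ≈ 6.3396.
MPK = 0.47·6.3396^(-0.53) ≈ 0.1766.
MPK > n+g+δ = 0.124, so the economy is dynamically efficient (under-saving).

dynamically efficient; MPK ≈ 0.1766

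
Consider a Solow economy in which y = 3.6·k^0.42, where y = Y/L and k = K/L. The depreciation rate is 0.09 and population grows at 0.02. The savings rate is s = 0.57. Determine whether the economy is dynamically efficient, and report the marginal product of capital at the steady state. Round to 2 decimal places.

Capital per worker breaks even when investment replaces (n + δ)·k; here n + δ = 0.11.
Steady-state k*: s·A·k^0.42 = 0.11·k gives k* = (0.57·3.6/0.11)^(1/0.58) ≈ 155.2416.
MPK = 0.42·3.6·155.2416^(-0.58) ≈ 0.0811.
MPK < n+δ = 0.11, so the economy is dynamically inefficient (over-saving).

dynamically inefficient; MPK ≈ 0.08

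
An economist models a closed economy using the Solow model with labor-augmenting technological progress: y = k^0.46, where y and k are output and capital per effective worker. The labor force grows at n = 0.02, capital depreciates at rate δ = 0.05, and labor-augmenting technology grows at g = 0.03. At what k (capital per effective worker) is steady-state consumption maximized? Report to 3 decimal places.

k_gold ≈ 16.878

n + g + δ = 0.02 + 0.03 + 0.05 = 0.1.
Maximizing c = f(k) − (n+g+δ)·k gives f'(k) = n+g+δ, i.e. 0.46·k^(0.46−1) = 0.1, so k_gold = (0.46/0.1)^(1/0.54) ≈ 16.8783.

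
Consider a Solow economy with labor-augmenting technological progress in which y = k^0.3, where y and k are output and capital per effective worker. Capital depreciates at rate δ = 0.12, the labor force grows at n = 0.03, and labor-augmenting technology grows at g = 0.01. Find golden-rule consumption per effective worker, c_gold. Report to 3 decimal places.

c_gold ≈ 0.916

Capital per effective worker breaks even when investment replaces (n + g + δ)·k; here n + g + δ = 0.16.
Golden rule sets MPK = n+g+δ: 0.3·k^(0.3−1) = 0.16, so k_gold = (0.3/0.16)^(1/0.7) ≈ 2.4547.
y_gold = 2.4547^0.3 ≈ 1.3092.
c_gold = y_gold − (n+g+δ)·k_gold = 1.3092 − 0.16·2.4547 ≈ 0.9164.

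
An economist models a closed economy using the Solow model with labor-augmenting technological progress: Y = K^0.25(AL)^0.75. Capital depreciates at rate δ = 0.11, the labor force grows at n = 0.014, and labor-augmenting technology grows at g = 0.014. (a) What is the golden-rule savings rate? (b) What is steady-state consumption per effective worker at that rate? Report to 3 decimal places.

(a) s_gold = 0.250; (b) c_gold ≈ 0.914

n + g + δ = 0.014 + 0.014 + 0.11 = 0.138.
For Cobb-Douglas, s_gold equals capital's share: s_gold = 0.25.
Maximizing c = f(k) − (n+g+δ)·k gives f'(k) = n+g+δ, i.e. 0.25·k^(0.25−1) = 0.138, so k_gold = (0.25/0.138)^(1/0.75) ≈ 2.2084.
y_gold = 2.2084^0.25 ≈ 1.2190; c_gold = (1−0.25)·y_gold ≈ 0.9143.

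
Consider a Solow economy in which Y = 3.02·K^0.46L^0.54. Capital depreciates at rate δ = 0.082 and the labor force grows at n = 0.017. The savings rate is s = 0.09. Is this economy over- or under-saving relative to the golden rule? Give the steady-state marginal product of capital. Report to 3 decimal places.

under-saving; MPK ≈ 0.506

Break-even investment rate: n + δ = 0.017 + 0.082 = 0.099.
Steady-state k*: s·A·k^0.46 = 0.099·k gives k* = (0.09·3.02/0.099)^(1/0.54) ≈ 6.4901.
MPK = 0.46·3.02·6.4901^(-0.54) ≈ 0.5060.
MPK > n+δ = 0.099, so the economy is dynamically efficient (under-saving).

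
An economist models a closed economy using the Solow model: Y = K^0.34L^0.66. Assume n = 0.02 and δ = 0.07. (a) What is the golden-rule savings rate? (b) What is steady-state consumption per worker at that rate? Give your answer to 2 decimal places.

The effective depreciation rate is n + δ = 0.02 + 0.07 = 0.09.
For Cobb-Douglas, s_gold equals capital's share: s_gold = 0.34.
Setting f'(k) = n+δ gives 0.34·k^(0.34−1) = 0.09, hence k_gold = (0.34/0.09)^(1/0.66) ≈ 7.4920.
y_gold = 7.4920^0.34 ≈ 1.9832; c_gold = (1−0.34)·y_gold ≈ 1.3089.

(a) s_gold = 0.34; (b) c_gold ≈ 1.31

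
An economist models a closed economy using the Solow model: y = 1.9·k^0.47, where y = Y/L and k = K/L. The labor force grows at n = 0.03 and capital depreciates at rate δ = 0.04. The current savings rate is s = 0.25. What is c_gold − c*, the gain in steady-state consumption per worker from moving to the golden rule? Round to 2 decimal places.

Δc ≈ 1.84

The effective depreciation rate is n + δ = 0.03 + 0.04 = 0.07.
Current steady state (s = 0.25): k* = (0.25·1.9/0.07)^(1/0.53) ≈ 37.0722, y* = 1.9·37.0722^0.47 ≈ 10.3802, c* = (1−0.25)·10.3802 ≈ 7.7852.
Setting f'(k) = n+δ gives 0.47·1.9·k^(0.47−1) = 0.07, hence k_gold = (0.47·1.9/0.07)^(1/0.53) ≈ 121.9908.
y_gold = 1.9·121.9908^0.47 ≈ 18.1688, c_gold = y_gold − 0.07·k_gold ≈ 9.6295.
Gain: Δc = 9.6295 − 7.7852 ≈ 1.8443.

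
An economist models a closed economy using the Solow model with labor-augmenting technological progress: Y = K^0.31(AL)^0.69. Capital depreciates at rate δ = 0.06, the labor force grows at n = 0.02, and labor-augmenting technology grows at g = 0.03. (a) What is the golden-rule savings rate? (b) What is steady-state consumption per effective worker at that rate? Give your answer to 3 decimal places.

Break-even investment rate: n + g + δ = 0.02 + 0.03 + 0.06 = 0.11.
For Cobb-Douglas, s_gold equals capital's share: s_gold = 0.31.
Setting f'(k) = n+g+δ gives 0.31·k^(0.31−1) = 0.11, hence k_gold = (0.31/0.11)^(1/0.69) ≈ 4.4888.
y_gold = 4.4888^0.31 ≈ 1.5928; c_gold = (1−0.31)·y_gold ≈ 1.0990.

(a) s_gold = 0.310; (b) c_gold ≈ 1.099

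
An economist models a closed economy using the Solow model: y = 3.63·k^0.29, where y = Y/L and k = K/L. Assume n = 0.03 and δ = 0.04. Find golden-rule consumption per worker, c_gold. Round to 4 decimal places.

c_gold ≈ 7.7982

The effective depreciation rate is n + δ = 0.03 + 0.04 = 0.07.
Setting f'(k) = n+δ gives 0.29·3.63·k^(0.29−1) = 0.07, hence k_gold = (0.29·3.63/0.07)^(1/0.71) ≈ 45.5027.
y_gold = 3.63·45.5027^0.29 ≈ 10.9834.
c_gold = y_gold − (n+δ)·k_gold = 10.9834 − 0.07·45.5027 ≈ 7.7982.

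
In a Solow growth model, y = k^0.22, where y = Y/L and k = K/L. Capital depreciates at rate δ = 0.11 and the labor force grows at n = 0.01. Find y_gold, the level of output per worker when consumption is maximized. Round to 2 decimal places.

y_gold ≈ 1.19

Break-even investment rate: n + δ = 0.01 + 0.11 = 0.12.
Setting f'(k) = n+δ gives 0.22·k^(0.22−1) = 0.12, hence k_gold = (0.22/0.12)^(1/0.78) ≈ 2.1751.
Output: y_gold = k_gold^0.22 = 2.1751^0.22 ≈ 1.1864.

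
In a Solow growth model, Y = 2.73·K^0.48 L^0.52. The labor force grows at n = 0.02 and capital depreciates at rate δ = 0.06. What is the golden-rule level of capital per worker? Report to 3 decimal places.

k_gold ≈ 216.381

Capital per worker breaks even when investment replaces (n + δ)·k; here n + δ = 0.08.
Maximizing c = f(k) − (n+δ)·k gives f'(k) = n+δ, i.e. 0.48·2.73·k^(0.48−1) = 0.08, so k_gold = (0.48·2.73/0.08)^(1/0.52) ≈ 216.3810.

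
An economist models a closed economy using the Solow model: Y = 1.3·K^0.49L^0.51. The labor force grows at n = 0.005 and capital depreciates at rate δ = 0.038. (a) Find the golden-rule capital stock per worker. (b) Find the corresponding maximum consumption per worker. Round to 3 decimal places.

Capital per worker breaks even when investment replaces (n + δ)·k; here n + δ = 0.043.
Setting f'(k) = n+δ gives 0.49·1.3·k^(0.49−1) = 0.043, hence k_gold = (0.49·1.3/0.043)^(1/0.51) ≈ 197.4392.
y_gold = 1.3·197.4392^0.49 ≈ 17.3263; c_gold = y_gold − 0.043·k_gold ≈ 8.8364.

(a) k_gold ≈ 197.439; (b) c_gold ≈ 8.836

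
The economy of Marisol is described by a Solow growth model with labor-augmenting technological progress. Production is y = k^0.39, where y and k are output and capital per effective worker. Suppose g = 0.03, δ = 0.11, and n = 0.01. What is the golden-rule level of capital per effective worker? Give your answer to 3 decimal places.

k_gold ≈ 4.789

n + g + δ = 0.01 + 0.03 + 0.11 = 0.15.
At the golden rule the marginal product of capital equals n+g+δ: 0.39·k^(0.39−1) = 0.15. Solving, k_gold = (0.39/0.15)^(1/0.61) ≈ 4.7894.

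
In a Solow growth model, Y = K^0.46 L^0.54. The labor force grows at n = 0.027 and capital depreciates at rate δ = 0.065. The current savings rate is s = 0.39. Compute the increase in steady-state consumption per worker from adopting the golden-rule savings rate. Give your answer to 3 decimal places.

Δc ≈ 0.039

n + δ = 0.027 + 0.065 = 0.092.
Current steady state (s = 0.39): k* = (0.39/0.092)^(1/0.54) ≈ 14.5085, y* = 14.5085^0.46 ≈ 3.4225, c* = (1−0.39)·3.4225 ≈ 2.0877.
At the golden rule the marginal product of capital equals n+δ: 0.46·k^(0.46−1) = 0.092. Solving, k_gold = (0.46/0.092)^(1/0.54) ≈ 19.6965.
y_gold = 19.6965^0.46 ≈ 3.9393, c_gold = y_gold − 0.092·k_gold ≈ 2.1272.
Gain: Δc = 2.1272 − 2.0877 ≈ 0.0395.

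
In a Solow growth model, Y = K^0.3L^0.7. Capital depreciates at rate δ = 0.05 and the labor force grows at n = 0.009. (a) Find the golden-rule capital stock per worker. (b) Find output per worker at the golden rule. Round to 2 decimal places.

(a) k_gold ≈ 10.21; (b) y_gold ≈ 2.01

Capital per worker breaks even when investment replaces (n + δ)·k; here n + δ = 0.059.
Setting f'(k) = n+δ gives 0.3·k^(0.3−1) = 0.059, hence k_gold = (0.3/0.059)^(1/0.7) ≈ 10.2084.
y_gold = 10.2084^0.3 ≈ 2.0076.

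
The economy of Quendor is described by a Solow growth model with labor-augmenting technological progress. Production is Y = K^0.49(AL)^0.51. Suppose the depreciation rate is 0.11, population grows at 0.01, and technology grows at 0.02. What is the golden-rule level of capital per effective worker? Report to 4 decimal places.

n + g + δ = 0.01 + 0.02 + 0.11 = 0.14.
Maximizing c = f(k) − (n+g+δ)·k gives f'(k) = n+g+δ, i.e. 0.49·k^(0.49−1) = 0.14, so k_gold = (0.49/0.14)^(1/0.51) ≈ 11.6627.

k_gold ≈ 11.6627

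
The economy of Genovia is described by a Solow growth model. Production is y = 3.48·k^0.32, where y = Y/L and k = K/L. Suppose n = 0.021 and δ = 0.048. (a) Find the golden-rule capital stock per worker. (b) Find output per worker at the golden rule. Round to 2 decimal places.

Break-even investment rate: n + δ = 0.021 + 0.048 = 0.069.
Setting f'(k) = n+δ gives 0.32·3.48·k^(0.32−1) = 0.069, hence k_gold = (0.32·3.48/0.069)^(1/0.68) ≈ 59.7440.
y_gold = 3.48·59.7440^0.32 ≈ 12.8823.

(a) k_gold ≈ 59.74; (b) y_gold ≈ 12.88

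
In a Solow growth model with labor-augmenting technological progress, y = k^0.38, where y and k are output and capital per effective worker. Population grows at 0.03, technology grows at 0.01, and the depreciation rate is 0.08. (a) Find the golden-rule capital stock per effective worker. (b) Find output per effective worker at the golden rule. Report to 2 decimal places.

n + g + δ = 0.03 + 0.01 + 0.08 = 0.12.
Setting f'(k) = n+g+δ gives 0.38·k^(0.38−1) = 0.12, hence k_gold = (0.38/0.12)^(1/0.62) ≈ 6.4183.
y_gold = 6.4183^0.38 ≈ 2.0268.

(a) k_gold ≈ 6.42; (b) y_gold ≈ 2.03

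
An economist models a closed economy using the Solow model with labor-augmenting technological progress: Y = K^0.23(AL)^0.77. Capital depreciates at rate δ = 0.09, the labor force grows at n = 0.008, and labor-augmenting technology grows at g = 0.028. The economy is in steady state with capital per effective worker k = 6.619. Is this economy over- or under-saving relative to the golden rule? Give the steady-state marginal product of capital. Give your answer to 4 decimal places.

over-saving; MPK ≈ 0.0537

n + g + δ = 0.008 + 0.028 + 0.09 = 0.126.
MPK = 0.23·k^(0.23−1) = 0.23·6.619^(-0.77) ≈ 0.0537.
MPK < 0.126, so the economy is dynamically inefficient (over-saving).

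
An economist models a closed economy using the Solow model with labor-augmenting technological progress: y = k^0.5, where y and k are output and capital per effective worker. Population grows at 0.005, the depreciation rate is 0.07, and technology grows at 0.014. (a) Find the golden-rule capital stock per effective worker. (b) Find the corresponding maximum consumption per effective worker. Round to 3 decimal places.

Capital per effective worker breaks even when investment replaces (n + g + δ)·k; here n + g + δ = 0.089.
At the golden rule the marginal product of capital equals n+g+δ: 0.5·k^(0.5−1) = 0.089. Solving, k_gold = (0.5/0.089)^(1/0.5) ≈ 31.5617.
y_gold = 31.5617^0.5 ≈ 5.6180; c_gold = y_gold − 0.089·k_gold ≈ 2.8090.

(a) k_gold ≈ 31.562; (b) c_gold ≈ 2.809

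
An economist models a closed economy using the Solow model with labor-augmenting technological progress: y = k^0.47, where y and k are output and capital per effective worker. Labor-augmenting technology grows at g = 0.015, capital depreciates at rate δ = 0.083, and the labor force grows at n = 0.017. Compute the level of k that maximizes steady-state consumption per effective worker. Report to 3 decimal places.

n + g + δ = 0.017 + 0.015 + 0.083 = 0.115.
At the golden rule the marginal product of capital equals n+g+δ: 0.47·k^(0.47−1) = 0.115. Solving, k_gold = (0.47/0.115)^(1/0.53) ≈ 14.2425.

k_gold ≈ 14.242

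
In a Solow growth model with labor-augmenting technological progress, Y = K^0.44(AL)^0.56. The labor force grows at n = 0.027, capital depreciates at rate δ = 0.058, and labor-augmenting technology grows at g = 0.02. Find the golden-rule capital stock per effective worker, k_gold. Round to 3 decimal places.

k_gold ≈ 12.918

Break-even investment rate: n + g + δ = 0.027 + 0.02 + 0.058 = 0.105.
Setting f'(k) = n+g+δ gives 0.44·k^(0.44−1) = 0.105, hence k_gold = (0.44/0.105)^(1/0.56) ≈ 12.9177.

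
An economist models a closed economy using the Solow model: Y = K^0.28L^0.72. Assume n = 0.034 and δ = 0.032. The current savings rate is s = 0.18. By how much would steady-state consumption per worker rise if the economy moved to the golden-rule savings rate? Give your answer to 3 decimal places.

The effective depreciation rate is n + δ = 0.034 + 0.032 = 0.066.
Current steady state (s = 0.18): k* = (0.18/0.066)^(1/0.72) ≈ 4.0288, y* = 4.0288^0.28 ≈ 1.4772, c* = (1−0.18)·1.4772 ≈ 1.2113.
Maximizing c = f(k) − (n+δ)·k gives f'(k) = n+δ, i.e. 0.28·k^(0.28−1) = 0.066, so k_gold = (0.28/0.066)^(1/0.72) ≈ 7.4419.
y_gold = 7.4419^0.28 ≈ 1.7542, c_gold = y_gold − 0.066·k_gold ≈ 1.2630.
Gain: Δc = 1.2630 − 1.2113 ≈ 0.0517.

Δc ≈ 0.052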